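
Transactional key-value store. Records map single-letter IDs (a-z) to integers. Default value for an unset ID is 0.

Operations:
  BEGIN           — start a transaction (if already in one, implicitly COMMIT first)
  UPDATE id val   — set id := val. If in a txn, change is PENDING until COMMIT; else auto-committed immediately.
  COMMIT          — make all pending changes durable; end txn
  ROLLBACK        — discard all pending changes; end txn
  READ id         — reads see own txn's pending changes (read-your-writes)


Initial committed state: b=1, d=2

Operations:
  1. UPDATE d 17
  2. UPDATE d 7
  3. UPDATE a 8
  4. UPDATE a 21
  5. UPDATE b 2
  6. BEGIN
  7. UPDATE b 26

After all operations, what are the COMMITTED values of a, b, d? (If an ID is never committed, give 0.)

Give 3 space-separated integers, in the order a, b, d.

Answer: 21 2 7

Derivation:
Initial committed: {b=1, d=2}
Op 1: UPDATE d=17 (auto-commit; committed d=17)
Op 2: UPDATE d=7 (auto-commit; committed d=7)
Op 3: UPDATE a=8 (auto-commit; committed a=8)
Op 4: UPDATE a=21 (auto-commit; committed a=21)
Op 5: UPDATE b=2 (auto-commit; committed b=2)
Op 6: BEGIN: in_txn=True, pending={}
Op 7: UPDATE b=26 (pending; pending now {b=26})
Final committed: {a=21, b=2, d=7}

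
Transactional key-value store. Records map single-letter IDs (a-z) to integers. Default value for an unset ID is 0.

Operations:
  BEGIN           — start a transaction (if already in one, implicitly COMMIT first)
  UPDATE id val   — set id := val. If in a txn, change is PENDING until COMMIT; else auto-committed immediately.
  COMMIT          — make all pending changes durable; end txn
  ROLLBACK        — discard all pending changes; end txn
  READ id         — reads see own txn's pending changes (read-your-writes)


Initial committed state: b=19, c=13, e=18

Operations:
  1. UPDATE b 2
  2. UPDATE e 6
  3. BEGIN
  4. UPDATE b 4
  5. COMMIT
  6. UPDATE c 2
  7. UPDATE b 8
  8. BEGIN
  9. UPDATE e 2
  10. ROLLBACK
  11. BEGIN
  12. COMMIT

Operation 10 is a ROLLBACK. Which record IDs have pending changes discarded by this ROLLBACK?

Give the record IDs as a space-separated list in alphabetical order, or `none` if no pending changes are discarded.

Initial committed: {b=19, c=13, e=18}
Op 1: UPDATE b=2 (auto-commit; committed b=2)
Op 2: UPDATE e=6 (auto-commit; committed e=6)
Op 3: BEGIN: in_txn=True, pending={}
Op 4: UPDATE b=4 (pending; pending now {b=4})
Op 5: COMMIT: merged ['b'] into committed; committed now {b=4, c=13, e=6}
Op 6: UPDATE c=2 (auto-commit; committed c=2)
Op 7: UPDATE b=8 (auto-commit; committed b=8)
Op 8: BEGIN: in_txn=True, pending={}
Op 9: UPDATE e=2 (pending; pending now {e=2})
Op 10: ROLLBACK: discarded pending ['e']; in_txn=False
Op 11: BEGIN: in_txn=True, pending={}
Op 12: COMMIT: merged [] into committed; committed now {b=8, c=2, e=6}
ROLLBACK at op 10 discards: ['e']

Answer: e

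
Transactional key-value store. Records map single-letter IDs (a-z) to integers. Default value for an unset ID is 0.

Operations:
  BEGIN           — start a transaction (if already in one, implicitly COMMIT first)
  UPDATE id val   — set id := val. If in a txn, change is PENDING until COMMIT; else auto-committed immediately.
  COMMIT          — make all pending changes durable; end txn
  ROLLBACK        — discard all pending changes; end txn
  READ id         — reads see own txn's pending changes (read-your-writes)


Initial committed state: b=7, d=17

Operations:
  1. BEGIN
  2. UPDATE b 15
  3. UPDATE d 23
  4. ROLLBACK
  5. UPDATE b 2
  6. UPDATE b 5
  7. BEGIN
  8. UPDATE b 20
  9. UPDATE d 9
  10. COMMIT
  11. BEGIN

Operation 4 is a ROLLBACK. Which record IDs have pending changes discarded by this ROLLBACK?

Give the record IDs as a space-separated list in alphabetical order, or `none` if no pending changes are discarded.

Answer: b d

Derivation:
Initial committed: {b=7, d=17}
Op 1: BEGIN: in_txn=True, pending={}
Op 2: UPDATE b=15 (pending; pending now {b=15})
Op 3: UPDATE d=23 (pending; pending now {b=15, d=23})
Op 4: ROLLBACK: discarded pending ['b', 'd']; in_txn=False
Op 5: UPDATE b=2 (auto-commit; committed b=2)
Op 6: UPDATE b=5 (auto-commit; committed b=5)
Op 7: BEGIN: in_txn=True, pending={}
Op 8: UPDATE b=20 (pending; pending now {b=20})
Op 9: UPDATE d=9 (pending; pending now {b=20, d=9})
Op 10: COMMIT: merged ['b', 'd'] into committed; committed now {b=20, d=9}
Op 11: BEGIN: in_txn=True, pending={}
ROLLBACK at op 4 discards: ['b', 'd']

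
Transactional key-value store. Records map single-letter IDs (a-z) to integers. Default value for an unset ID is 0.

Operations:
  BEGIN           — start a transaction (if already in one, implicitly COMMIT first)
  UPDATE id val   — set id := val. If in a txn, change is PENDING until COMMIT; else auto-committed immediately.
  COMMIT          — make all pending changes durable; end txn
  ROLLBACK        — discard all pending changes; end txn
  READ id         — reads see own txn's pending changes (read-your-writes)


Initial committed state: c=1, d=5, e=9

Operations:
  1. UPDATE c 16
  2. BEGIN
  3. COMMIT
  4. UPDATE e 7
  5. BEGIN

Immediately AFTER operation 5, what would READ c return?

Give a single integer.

Answer: 16

Derivation:
Initial committed: {c=1, d=5, e=9}
Op 1: UPDATE c=16 (auto-commit; committed c=16)
Op 2: BEGIN: in_txn=True, pending={}
Op 3: COMMIT: merged [] into committed; committed now {c=16, d=5, e=9}
Op 4: UPDATE e=7 (auto-commit; committed e=7)
Op 5: BEGIN: in_txn=True, pending={}
After op 5: visible(c) = 16 (pending={}, committed={c=16, d=5, e=7})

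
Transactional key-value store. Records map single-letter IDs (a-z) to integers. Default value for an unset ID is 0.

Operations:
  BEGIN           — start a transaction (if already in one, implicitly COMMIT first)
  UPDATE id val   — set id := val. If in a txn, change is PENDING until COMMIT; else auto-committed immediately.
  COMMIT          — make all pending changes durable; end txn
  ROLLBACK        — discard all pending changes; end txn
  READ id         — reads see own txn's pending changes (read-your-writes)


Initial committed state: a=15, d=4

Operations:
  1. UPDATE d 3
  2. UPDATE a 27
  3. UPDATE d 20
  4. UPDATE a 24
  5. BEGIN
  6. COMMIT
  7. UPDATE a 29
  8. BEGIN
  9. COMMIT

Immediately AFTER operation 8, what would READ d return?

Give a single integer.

Answer: 20

Derivation:
Initial committed: {a=15, d=4}
Op 1: UPDATE d=3 (auto-commit; committed d=3)
Op 2: UPDATE a=27 (auto-commit; committed a=27)
Op 3: UPDATE d=20 (auto-commit; committed d=20)
Op 4: UPDATE a=24 (auto-commit; committed a=24)
Op 5: BEGIN: in_txn=True, pending={}
Op 6: COMMIT: merged [] into committed; committed now {a=24, d=20}
Op 7: UPDATE a=29 (auto-commit; committed a=29)
Op 8: BEGIN: in_txn=True, pending={}
After op 8: visible(d) = 20 (pending={}, committed={a=29, d=20})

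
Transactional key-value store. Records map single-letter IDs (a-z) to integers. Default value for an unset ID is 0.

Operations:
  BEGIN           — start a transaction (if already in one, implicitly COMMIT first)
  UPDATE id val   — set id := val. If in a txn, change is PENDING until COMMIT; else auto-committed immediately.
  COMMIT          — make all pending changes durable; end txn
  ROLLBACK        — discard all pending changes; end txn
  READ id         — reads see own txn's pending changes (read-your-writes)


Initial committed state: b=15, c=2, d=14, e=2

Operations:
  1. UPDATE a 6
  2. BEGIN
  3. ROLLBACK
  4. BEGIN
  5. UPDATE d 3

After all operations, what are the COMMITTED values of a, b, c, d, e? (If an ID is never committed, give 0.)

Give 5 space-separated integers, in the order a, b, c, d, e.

Initial committed: {b=15, c=2, d=14, e=2}
Op 1: UPDATE a=6 (auto-commit; committed a=6)
Op 2: BEGIN: in_txn=True, pending={}
Op 3: ROLLBACK: discarded pending []; in_txn=False
Op 4: BEGIN: in_txn=True, pending={}
Op 5: UPDATE d=3 (pending; pending now {d=3})
Final committed: {a=6, b=15, c=2, d=14, e=2}

Answer: 6 15 2 14 2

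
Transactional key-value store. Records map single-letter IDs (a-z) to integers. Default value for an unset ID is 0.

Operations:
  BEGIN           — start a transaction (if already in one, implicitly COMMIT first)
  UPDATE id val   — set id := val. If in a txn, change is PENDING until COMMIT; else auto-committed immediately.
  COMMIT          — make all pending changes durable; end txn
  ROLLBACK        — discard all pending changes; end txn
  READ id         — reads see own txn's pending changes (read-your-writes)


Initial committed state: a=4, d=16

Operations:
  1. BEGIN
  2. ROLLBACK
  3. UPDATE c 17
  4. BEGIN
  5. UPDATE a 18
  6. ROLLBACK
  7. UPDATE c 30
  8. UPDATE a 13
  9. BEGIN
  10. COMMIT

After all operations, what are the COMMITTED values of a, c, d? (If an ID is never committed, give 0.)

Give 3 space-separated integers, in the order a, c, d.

Answer: 13 30 16

Derivation:
Initial committed: {a=4, d=16}
Op 1: BEGIN: in_txn=True, pending={}
Op 2: ROLLBACK: discarded pending []; in_txn=False
Op 3: UPDATE c=17 (auto-commit; committed c=17)
Op 4: BEGIN: in_txn=True, pending={}
Op 5: UPDATE a=18 (pending; pending now {a=18})
Op 6: ROLLBACK: discarded pending ['a']; in_txn=False
Op 7: UPDATE c=30 (auto-commit; committed c=30)
Op 8: UPDATE a=13 (auto-commit; committed a=13)
Op 9: BEGIN: in_txn=True, pending={}
Op 10: COMMIT: merged [] into committed; committed now {a=13, c=30, d=16}
Final committed: {a=13, c=30, d=16}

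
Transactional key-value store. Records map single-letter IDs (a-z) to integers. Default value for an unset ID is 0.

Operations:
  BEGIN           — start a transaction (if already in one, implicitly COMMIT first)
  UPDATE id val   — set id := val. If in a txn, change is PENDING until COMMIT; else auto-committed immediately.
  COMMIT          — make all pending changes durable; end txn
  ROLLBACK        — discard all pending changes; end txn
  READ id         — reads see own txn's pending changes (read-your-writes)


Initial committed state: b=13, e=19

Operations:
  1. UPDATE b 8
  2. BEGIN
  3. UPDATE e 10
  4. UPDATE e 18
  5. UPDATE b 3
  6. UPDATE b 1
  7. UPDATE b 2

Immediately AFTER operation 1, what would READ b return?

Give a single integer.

Initial committed: {b=13, e=19}
Op 1: UPDATE b=8 (auto-commit; committed b=8)
After op 1: visible(b) = 8 (pending={}, committed={b=8, e=19})

Answer: 8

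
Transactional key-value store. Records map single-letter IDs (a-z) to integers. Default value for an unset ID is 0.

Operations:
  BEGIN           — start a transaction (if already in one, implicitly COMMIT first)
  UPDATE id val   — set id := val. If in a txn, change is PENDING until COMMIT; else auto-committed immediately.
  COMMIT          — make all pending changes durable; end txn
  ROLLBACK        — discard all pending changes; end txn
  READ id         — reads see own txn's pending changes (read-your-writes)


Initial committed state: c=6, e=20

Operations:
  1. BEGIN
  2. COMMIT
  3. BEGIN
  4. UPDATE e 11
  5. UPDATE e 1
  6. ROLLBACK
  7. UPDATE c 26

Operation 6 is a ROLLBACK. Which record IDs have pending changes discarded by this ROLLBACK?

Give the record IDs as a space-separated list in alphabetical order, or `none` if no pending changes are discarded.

Answer: e

Derivation:
Initial committed: {c=6, e=20}
Op 1: BEGIN: in_txn=True, pending={}
Op 2: COMMIT: merged [] into committed; committed now {c=6, e=20}
Op 3: BEGIN: in_txn=True, pending={}
Op 4: UPDATE e=11 (pending; pending now {e=11})
Op 5: UPDATE e=1 (pending; pending now {e=1})
Op 6: ROLLBACK: discarded pending ['e']; in_txn=False
Op 7: UPDATE c=26 (auto-commit; committed c=26)
ROLLBACK at op 6 discards: ['e']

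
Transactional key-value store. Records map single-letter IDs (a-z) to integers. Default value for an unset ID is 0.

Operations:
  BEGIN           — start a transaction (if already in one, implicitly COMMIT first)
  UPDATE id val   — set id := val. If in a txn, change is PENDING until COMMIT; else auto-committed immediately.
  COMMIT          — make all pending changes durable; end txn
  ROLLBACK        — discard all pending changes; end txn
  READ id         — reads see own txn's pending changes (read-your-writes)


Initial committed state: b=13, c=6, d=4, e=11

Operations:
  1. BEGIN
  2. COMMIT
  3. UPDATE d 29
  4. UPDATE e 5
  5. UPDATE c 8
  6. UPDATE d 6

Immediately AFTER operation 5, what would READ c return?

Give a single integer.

Answer: 8

Derivation:
Initial committed: {b=13, c=6, d=4, e=11}
Op 1: BEGIN: in_txn=True, pending={}
Op 2: COMMIT: merged [] into committed; committed now {b=13, c=6, d=4, e=11}
Op 3: UPDATE d=29 (auto-commit; committed d=29)
Op 4: UPDATE e=5 (auto-commit; committed e=5)
Op 5: UPDATE c=8 (auto-commit; committed c=8)
After op 5: visible(c) = 8 (pending={}, committed={b=13, c=8, d=29, e=5})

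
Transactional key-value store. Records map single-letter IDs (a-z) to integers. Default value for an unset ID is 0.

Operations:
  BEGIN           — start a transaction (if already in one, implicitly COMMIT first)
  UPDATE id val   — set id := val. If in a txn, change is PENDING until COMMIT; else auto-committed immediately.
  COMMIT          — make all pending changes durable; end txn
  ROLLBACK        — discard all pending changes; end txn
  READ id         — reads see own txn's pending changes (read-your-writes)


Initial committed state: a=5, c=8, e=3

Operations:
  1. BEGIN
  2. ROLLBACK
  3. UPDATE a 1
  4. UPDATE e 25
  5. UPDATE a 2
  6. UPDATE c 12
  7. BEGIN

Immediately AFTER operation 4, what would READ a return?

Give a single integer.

Answer: 1

Derivation:
Initial committed: {a=5, c=8, e=3}
Op 1: BEGIN: in_txn=True, pending={}
Op 2: ROLLBACK: discarded pending []; in_txn=False
Op 3: UPDATE a=1 (auto-commit; committed a=1)
Op 4: UPDATE e=25 (auto-commit; committed e=25)
After op 4: visible(a) = 1 (pending={}, committed={a=1, c=8, e=25})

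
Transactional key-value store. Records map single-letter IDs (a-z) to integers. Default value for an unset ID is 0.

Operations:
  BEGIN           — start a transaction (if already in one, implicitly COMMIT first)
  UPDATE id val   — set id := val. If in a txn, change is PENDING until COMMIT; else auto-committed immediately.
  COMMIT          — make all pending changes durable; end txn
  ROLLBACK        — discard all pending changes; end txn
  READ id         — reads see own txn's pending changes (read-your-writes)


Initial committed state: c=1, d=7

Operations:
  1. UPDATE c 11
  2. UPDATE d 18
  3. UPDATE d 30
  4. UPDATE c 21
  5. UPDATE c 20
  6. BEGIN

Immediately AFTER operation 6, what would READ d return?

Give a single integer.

Initial committed: {c=1, d=7}
Op 1: UPDATE c=11 (auto-commit; committed c=11)
Op 2: UPDATE d=18 (auto-commit; committed d=18)
Op 3: UPDATE d=30 (auto-commit; committed d=30)
Op 4: UPDATE c=21 (auto-commit; committed c=21)
Op 5: UPDATE c=20 (auto-commit; committed c=20)
Op 6: BEGIN: in_txn=True, pending={}
After op 6: visible(d) = 30 (pending={}, committed={c=20, d=30})

Answer: 30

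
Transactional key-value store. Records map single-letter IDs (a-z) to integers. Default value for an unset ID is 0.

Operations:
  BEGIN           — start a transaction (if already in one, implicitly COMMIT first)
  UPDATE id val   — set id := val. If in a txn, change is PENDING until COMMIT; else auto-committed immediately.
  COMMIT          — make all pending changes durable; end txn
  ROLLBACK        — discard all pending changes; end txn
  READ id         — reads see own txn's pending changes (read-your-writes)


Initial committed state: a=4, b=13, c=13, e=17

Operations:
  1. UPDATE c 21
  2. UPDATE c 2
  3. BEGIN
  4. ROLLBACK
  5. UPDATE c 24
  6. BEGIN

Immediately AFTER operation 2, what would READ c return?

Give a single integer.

Answer: 2

Derivation:
Initial committed: {a=4, b=13, c=13, e=17}
Op 1: UPDATE c=21 (auto-commit; committed c=21)
Op 2: UPDATE c=2 (auto-commit; committed c=2)
After op 2: visible(c) = 2 (pending={}, committed={a=4, b=13, c=2, e=17})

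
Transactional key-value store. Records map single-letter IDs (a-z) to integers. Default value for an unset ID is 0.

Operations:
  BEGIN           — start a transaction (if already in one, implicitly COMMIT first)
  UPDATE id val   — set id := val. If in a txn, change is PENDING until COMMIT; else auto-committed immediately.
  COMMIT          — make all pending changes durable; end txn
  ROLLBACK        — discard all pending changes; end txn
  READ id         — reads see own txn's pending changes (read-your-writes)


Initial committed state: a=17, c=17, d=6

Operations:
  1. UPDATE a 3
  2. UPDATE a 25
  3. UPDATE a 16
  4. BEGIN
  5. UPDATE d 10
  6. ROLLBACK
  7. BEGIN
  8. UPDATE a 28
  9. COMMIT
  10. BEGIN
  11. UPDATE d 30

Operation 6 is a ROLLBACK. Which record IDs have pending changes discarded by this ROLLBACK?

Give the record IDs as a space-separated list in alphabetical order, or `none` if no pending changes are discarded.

Initial committed: {a=17, c=17, d=6}
Op 1: UPDATE a=3 (auto-commit; committed a=3)
Op 2: UPDATE a=25 (auto-commit; committed a=25)
Op 3: UPDATE a=16 (auto-commit; committed a=16)
Op 4: BEGIN: in_txn=True, pending={}
Op 5: UPDATE d=10 (pending; pending now {d=10})
Op 6: ROLLBACK: discarded pending ['d']; in_txn=False
Op 7: BEGIN: in_txn=True, pending={}
Op 8: UPDATE a=28 (pending; pending now {a=28})
Op 9: COMMIT: merged ['a'] into committed; committed now {a=28, c=17, d=6}
Op 10: BEGIN: in_txn=True, pending={}
Op 11: UPDATE d=30 (pending; pending now {d=30})
ROLLBACK at op 6 discards: ['d']

Answer: d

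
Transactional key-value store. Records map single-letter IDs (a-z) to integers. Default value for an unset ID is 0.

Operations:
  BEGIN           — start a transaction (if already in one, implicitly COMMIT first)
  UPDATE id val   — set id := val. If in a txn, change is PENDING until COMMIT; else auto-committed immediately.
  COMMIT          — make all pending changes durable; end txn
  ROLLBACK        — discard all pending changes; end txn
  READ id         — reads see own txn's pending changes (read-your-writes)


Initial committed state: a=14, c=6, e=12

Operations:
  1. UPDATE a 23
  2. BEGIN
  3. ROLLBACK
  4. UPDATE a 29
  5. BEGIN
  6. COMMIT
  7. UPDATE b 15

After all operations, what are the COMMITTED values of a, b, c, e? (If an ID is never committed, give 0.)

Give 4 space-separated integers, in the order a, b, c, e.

Initial committed: {a=14, c=6, e=12}
Op 1: UPDATE a=23 (auto-commit; committed a=23)
Op 2: BEGIN: in_txn=True, pending={}
Op 3: ROLLBACK: discarded pending []; in_txn=False
Op 4: UPDATE a=29 (auto-commit; committed a=29)
Op 5: BEGIN: in_txn=True, pending={}
Op 6: COMMIT: merged [] into committed; committed now {a=29, c=6, e=12}
Op 7: UPDATE b=15 (auto-commit; committed b=15)
Final committed: {a=29, b=15, c=6, e=12}

Answer: 29 15 6 12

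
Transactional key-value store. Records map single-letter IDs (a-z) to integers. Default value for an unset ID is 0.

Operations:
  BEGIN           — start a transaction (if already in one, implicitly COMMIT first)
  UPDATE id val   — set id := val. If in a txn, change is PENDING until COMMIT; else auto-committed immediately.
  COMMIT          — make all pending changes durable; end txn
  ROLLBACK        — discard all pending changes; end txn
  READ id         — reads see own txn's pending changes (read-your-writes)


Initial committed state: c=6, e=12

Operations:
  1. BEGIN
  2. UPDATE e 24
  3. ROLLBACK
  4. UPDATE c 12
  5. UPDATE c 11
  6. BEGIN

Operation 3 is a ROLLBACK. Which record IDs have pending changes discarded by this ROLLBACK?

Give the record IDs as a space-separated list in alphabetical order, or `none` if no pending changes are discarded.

Initial committed: {c=6, e=12}
Op 1: BEGIN: in_txn=True, pending={}
Op 2: UPDATE e=24 (pending; pending now {e=24})
Op 3: ROLLBACK: discarded pending ['e']; in_txn=False
Op 4: UPDATE c=12 (auto-commit; committed c=12)
Op 5: UPDATE c=11 (auto-commit; committed c=11)
Op 6: BEGIN: in_txn=True, pending={}
ROLLBACK at op 3 discards: ['e']

Answer: e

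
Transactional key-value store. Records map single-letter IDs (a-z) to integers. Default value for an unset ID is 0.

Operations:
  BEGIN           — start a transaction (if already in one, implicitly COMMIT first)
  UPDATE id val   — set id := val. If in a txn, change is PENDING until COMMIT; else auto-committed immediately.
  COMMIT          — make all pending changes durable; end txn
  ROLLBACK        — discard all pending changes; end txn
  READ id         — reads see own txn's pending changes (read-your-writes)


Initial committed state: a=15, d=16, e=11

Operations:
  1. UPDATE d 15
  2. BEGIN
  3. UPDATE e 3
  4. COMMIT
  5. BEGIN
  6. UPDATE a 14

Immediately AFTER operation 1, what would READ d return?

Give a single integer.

Answer: 15

Derivation:
Initial committed: {a=15, d=16, e=11}
Op 1: UPDATE d=15 (auto-commit; committed d=15)
After op 1: visible(d) = 15 (pending={}, committed={a=15, d=15, e=11})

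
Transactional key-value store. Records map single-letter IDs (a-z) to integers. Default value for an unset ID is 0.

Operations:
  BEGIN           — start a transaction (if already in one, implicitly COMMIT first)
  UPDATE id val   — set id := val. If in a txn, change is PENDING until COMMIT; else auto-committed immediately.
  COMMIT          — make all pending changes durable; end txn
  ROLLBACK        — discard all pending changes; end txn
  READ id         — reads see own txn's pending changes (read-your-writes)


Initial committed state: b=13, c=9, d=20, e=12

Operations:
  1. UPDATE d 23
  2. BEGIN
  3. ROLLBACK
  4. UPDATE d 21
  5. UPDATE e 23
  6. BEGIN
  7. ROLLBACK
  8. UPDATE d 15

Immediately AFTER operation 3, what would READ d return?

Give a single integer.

Initial committed: {b=13, c=9, d=20, e=12}
Op 1: UPDATE d=23 (auto-commit; committed d=23)
Op 2: BEGIN: in_txn=True, pending={}
Op 3: ROLLBACK: discarded pending []; in_txn=False
After op 3: visible(d) = 23 (pending={}, committed={b=13, c=9, d=23, e=12})

Answer: 23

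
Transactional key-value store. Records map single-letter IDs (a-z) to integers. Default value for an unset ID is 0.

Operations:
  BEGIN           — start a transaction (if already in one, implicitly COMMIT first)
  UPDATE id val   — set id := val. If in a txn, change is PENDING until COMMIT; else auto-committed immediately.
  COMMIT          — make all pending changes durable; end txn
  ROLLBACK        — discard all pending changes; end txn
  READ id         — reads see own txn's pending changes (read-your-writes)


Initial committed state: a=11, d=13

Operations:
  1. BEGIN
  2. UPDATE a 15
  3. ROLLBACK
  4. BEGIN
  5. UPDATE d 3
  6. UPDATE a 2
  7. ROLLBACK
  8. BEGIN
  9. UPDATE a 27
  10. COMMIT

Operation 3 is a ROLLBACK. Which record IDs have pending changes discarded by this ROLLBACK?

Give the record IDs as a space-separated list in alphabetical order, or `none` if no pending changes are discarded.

Initial committed: {a=11, d=13}
Op 1: BEGIN: in_txn=True, pending={}
Op 2: UPDATE a=15 (pending; pending now {a=15})
Op 3: ROLLBACK: discarded pending ['a']; in_txn=False
Op 4: BEGIN: in_txn=True, pending={}
Op 5: UPDATE d=3 (pending; pending now {d=3})
Op 6: UPDATE a=2 (pending; pending now {a=2, d=3})
Op 7: ROLLBACK: discarded pending ['a', 'd']; in_txn=False
Op 8: BEGIN: in_txn=True, pending={}
Op 9: UPDATE a=27 (pending; pending now {a=27})
Op 10: COMMIT: merged ['a'] into committed; committed now {a=27, d=13}
ROLLBACK at op 3 discards: ['a']

Answer: a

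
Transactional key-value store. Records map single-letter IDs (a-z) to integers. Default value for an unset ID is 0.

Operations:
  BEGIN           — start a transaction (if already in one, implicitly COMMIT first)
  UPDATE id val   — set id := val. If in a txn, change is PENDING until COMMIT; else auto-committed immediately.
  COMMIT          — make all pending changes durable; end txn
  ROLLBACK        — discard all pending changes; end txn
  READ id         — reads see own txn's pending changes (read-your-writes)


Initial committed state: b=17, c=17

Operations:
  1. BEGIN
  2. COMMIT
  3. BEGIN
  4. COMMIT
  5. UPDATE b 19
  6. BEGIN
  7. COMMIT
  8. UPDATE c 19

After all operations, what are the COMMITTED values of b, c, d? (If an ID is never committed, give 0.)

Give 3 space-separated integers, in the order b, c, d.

Answer: 19 19 0

Derivation:
Initial committed: {b=17, c=17}
Op 1: BEGIN: in_txn=True, pending={}
Op 2: COMMIT: merged [] into committed; committed now {b=17, c=17}
Op 3: BEGIN: in_txn=True, pending={}
Op 4: COMMIT: merged [] into committed; committed now {b=17, c=17}
Op 5: UPDATE b=19 (auto-commit; committed b=19)
Op 6: BEGIN: in_txn=True, pending={}
Op 7: COMMIT: merged [] into committed; committed now {b=19, c=17}
Op 8: UPDATE c=19 (auto-commit; committed c=19)
Final committed: {b=19, c=19}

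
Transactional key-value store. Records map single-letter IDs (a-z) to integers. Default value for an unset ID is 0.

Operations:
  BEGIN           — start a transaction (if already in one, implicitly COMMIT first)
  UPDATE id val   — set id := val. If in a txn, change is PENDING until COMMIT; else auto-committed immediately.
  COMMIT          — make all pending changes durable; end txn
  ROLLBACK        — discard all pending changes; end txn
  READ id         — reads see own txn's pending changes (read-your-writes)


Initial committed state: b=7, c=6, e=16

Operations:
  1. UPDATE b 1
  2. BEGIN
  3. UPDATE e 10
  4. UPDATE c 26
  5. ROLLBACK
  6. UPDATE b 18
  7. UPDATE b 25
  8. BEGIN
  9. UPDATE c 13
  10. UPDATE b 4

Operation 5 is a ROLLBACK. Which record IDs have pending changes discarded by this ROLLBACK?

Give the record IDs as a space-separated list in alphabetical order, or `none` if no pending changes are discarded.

Answer: c e

Derivation:
Initial committed: {b=7, c=6, e=16}
Op 1: UPDATE b=1 (auto-commit; committed b=1)
Op 2: BEGIN: in_txn=True, pending={}
Op 3: UPDATE e=10 (pending; pending now {e=10})
Op 4: UPDATE c=26 (pending; pending now {c=26, e=10})
Op 5: ROLLBACK: discarded pending ['c', 'e']; in_txn=False
Op 6: UPDATE b=18 (auto-commit; committed b=18)
Op 7: UPDATE b=25 (auto-commit; committed b=25)
Op 8: BEGIN: in_txn=True, pending={}
Op 9: UPDATE c=13 (pending; pending now {c=13})
Op 10: UPDATE b=4 (pending; pending now {b=4, c=13})
ROLLBACK at op 5 discards: ['c', 'e']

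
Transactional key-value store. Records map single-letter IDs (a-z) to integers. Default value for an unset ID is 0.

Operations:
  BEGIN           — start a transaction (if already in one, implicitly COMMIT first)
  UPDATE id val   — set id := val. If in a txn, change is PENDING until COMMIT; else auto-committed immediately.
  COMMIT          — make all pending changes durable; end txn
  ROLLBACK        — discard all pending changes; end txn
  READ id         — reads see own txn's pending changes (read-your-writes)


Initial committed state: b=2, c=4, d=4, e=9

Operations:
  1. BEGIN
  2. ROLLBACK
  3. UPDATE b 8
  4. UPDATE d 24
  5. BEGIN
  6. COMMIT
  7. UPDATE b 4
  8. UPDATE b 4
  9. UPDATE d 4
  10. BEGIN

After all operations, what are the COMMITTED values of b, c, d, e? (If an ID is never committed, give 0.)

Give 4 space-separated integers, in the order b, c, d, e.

Answer: 4 4 4 9

Derivation:
Initial committed: {b=2, c=4, d=4, e=9}
Op 1: BEGIN: in_txn=True, pending={}
Op 2: ROLLBACK: discarded pending []; in_txn=False
Op 3: UPDATE b=8 (auto-commit; committed b=8)
Op 4: UPDATE d=24 (auto-commit; committed d=24)
Op 5: BEGIN: in_txn=True, pending={}
Op 6: COMMIT: merged [] into committed; committed now {b=8, c=4, d=24, e=9}
Op 7: UPDATE b=4 (auto-commit; committed b=4)
Op 8: UPDATE b=4 (auto-commit; committed b=4)
Op 9: UPDATE d=4 (auto-commit; committed d=4)
Op 10: BEGIN: in_txn=True, pending={}
Final committed: {b=4, c=4, d=4, e=9}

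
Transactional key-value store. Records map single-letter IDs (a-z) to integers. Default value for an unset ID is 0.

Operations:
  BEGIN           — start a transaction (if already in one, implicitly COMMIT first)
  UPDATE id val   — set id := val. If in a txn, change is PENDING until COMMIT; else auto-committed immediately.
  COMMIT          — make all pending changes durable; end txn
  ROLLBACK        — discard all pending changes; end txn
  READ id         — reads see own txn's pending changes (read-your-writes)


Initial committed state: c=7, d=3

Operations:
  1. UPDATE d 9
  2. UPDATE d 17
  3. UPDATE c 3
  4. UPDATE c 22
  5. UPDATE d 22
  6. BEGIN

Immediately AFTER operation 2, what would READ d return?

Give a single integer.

Initial committed: {c=7, d=3}
Op 1: UPDATE d=9 (auto-commit; committed d=9)
Op 2: UPDATE d=17 (auto-commit; committed d=17)
After op 2: visible(d) = 17 (pending={}, committed={c=7, d=17})

Answer: 17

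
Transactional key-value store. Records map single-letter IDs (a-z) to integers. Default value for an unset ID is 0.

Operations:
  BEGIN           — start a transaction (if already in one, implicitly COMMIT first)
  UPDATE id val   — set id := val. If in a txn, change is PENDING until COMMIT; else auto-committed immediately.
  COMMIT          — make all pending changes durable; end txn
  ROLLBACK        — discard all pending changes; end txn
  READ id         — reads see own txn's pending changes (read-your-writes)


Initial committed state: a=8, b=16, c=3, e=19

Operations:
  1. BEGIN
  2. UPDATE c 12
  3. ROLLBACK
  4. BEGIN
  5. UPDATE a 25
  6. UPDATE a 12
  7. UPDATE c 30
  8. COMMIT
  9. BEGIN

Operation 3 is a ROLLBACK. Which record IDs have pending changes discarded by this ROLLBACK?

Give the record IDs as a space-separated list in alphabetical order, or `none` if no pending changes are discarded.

Answer: c

Derivation:
Initial committed: {a=8, b=16, c=3, e=19}
Op 1: BEGIN: in_txn=True, pending={}
Op 2: UPDATE c=12 (pending; pending now {c=12})
Op 3: ROLLBACK: discarded pending ['c']; in_txn=False
Op 4: BEGIN: in_txn=True, pending={}
Op 5: UPDATE a=25 (pending; pending now {a=25})
Op 6: UPDATE a=12 (pending; pending now {a=12})
Op 7: UPDATE c=30 (pending; pending now {a=12, c=30})
Op 8: COMMIT: merged ['a', 'c'] into committed; committed now {a=12, b=16, c=30, e=19}
Op 9: BEGIN: in_txn=True, pending={}
ROLLBACK at op 3 discards: ['c']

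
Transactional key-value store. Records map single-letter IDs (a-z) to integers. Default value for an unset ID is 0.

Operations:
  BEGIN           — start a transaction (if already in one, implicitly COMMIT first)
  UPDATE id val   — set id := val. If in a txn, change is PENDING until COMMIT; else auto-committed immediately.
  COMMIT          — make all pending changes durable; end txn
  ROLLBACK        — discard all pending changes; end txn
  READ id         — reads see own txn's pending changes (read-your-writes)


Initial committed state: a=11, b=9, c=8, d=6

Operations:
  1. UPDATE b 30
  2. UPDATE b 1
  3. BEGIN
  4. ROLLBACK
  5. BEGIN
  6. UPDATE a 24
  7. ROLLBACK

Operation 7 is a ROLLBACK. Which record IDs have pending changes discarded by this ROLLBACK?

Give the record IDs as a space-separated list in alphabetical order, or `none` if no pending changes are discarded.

Answer: a

Derivation:
Initial committed: {a=11, b=9, c=8, d=6}
Op 1: UPDATE b=30 (auto-commit; committed b=30)
Op 2: UPDATE b=1 (auto-commit; committed b=1)
Op 3: BEGIN: in_txn=True, pending={}
Op 4: ROLLBACK: discarded pending []; in_txn=False
Op 5: BEGIN: in_txn=True, pending={}
Op 6: UPDATE a=24 (pending; pending now {a=24})
Op 7: ROLLBACK: discarded pending ['a']; in_txn=False
ROLLBACK at op 7 discards: ['a']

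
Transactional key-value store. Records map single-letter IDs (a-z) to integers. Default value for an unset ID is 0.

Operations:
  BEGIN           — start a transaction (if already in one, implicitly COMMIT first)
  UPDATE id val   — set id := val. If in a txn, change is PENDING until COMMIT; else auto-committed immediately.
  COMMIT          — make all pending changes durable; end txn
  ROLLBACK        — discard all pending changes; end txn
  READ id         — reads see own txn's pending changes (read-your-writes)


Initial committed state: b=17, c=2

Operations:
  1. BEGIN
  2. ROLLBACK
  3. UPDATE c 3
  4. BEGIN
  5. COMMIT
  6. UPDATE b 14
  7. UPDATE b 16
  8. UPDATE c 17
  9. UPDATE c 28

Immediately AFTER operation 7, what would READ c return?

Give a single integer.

Answer: 3

Derivation:
Initial committed: {b=17, c=2}
Op 1: BEGIN: in_txn=True, pending={}
Op 2: ROLLBACK: discarded pending []; in_txn=False
Op 3: UPDATE c=3 (auto-commit; committed c=3)
Op 4: BEGIN: in_txn=True, pending={}
Op 5: COMMIT: merged [] into committed; committed now {b=17, c=3}
Op 6: UPDATE b=14 (auto-commit; committed b=14)
Op 7: UPDATE b=16 (auto-commit; committed b=16)
After op 7: visible(c) = 3 (pending={}, committed={b=16, c=3})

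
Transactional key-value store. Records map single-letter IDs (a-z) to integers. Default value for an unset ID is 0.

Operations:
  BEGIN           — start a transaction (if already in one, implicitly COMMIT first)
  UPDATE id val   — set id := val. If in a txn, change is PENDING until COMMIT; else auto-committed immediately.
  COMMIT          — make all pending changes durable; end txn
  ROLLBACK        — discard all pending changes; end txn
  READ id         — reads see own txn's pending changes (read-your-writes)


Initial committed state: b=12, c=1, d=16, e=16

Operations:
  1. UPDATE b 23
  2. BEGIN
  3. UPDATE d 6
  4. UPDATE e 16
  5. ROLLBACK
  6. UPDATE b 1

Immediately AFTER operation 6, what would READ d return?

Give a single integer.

Answer: 16

Derivation:
Initial committed: {b=12, c=1, d=16, e=16}
Op 1: UPDATE b=23 (auto-commit; committed b=23)
Op 2: BEGIN: in_txn=True, pending={}
Op 3: UPDATE d=6 (pending; pending now {d=6})
Op 4: UPDATE e=16 (pending; pending now {d=6, e=16})
Op 5: ROLLBACK: discarded pending ['d', 'e']; in_txn=False
Op 6: UPDATE b=1 (auto-commit; committed b=1)
After op 6: visible(d) = 16 (pending={}, committed={b=1, c=1, d=16, e=16})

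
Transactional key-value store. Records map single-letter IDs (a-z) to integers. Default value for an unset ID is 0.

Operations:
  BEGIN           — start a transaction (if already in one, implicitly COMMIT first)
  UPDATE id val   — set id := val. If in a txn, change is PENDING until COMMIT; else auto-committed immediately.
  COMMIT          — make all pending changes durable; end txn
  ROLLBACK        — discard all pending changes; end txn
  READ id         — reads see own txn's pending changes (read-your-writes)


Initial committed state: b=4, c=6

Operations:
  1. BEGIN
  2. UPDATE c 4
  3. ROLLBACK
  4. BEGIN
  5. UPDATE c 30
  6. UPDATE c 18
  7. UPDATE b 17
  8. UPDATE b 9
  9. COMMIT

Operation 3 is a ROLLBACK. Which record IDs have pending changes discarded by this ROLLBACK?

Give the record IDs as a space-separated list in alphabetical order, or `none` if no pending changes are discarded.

Initial committed: {b=4, c=6}
Op 1: BEGIN: in_txn=True, pending={}
Op 2: UPDATE c=4 (pending; pending now {c=4})
Op 3: ROLLBACK: discarded pending ['c']; in_txn=False
Op 4: BEGIN: in_txn=True, pending={}
Op 5: UPDATE c=30 (pending; pending now {c=30})
Op 6: UPDATE c=18 (pending; pending now {c=18})
Op 7: UPDATE b=17 (pending; pending now {b=17, c=18})
Op 8: UPDATE b=9 (pending; pending now {b=9, c=18})
Op 9: COMMIT: merged ['b', 'c'] into committed; committed now {b=9, c=18}
ROLLBACK at op 3 discards: ['c']

Answer: c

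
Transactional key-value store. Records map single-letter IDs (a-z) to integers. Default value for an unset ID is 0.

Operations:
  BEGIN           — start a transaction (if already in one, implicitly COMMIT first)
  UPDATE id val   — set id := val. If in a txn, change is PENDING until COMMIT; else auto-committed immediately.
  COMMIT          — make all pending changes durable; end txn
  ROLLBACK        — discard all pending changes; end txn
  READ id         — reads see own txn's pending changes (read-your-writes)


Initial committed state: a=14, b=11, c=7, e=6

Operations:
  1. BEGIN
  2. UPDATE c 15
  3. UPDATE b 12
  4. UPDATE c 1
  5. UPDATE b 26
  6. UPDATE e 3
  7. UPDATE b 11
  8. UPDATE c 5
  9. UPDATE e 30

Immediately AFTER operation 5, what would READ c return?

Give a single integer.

Answer: 1

Derivation:
Initial committed: {a=14, b=11, c=7, e=6}
Op 1: BEGIN: in_txn=True, pending={}
Op 2: UPDATE c=15 (pending; pending now {c=15})
Op 3: UPDATE b=12 (pending; pending now {b=12, c=15})
Op 4: UPDATE c=1 (pending; pending now {b=12, c=1})
Op 5: UPDATE b=26 (pending; pending now {b=26, c=1})
After op 5: visible(c) = 1 (pending={b=26, c=1}, committed={a=14, b=11, c=7, e=6})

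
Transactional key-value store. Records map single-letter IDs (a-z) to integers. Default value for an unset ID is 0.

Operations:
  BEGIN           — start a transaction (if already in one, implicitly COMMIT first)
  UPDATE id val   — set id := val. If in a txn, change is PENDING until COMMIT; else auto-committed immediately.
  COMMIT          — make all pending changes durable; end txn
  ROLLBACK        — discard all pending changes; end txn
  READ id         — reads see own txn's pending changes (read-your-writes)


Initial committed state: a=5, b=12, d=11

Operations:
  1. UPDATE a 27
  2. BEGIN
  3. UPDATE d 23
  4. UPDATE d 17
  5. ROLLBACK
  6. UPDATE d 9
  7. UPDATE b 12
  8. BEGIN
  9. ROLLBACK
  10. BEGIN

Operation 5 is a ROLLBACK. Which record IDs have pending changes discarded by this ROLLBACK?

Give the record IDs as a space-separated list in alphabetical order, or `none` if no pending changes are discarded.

Initial committed: {a=5, b=12, d=11}
Op 1: UPDATE a=27 (auto-commit; committed a=27)
Op 2: BEGIN: in_txn=True, pending={}
Op 3: UPDATE d=23 (pending; pending now {d=23})
Op 4: UPDATE d=17 (pending; pending now {d=17})
Op 5: ROLLBACK: discarded pending ['d']; in_txn=False
Op 6: UPDATE d=9 (auto-commit; committed d=9)
Op 7: UPDATE b=12 (auto-commit; committed b=12)
Op 8: BEGIN: in_txn=True, pending={}
Op 9: ROLLBACK: discarded pending []; in_txn=False
Op 10: BEGIN: in_txn=True, pending={}
ROLLBACK at op 5 discards: ['d']

Answer: d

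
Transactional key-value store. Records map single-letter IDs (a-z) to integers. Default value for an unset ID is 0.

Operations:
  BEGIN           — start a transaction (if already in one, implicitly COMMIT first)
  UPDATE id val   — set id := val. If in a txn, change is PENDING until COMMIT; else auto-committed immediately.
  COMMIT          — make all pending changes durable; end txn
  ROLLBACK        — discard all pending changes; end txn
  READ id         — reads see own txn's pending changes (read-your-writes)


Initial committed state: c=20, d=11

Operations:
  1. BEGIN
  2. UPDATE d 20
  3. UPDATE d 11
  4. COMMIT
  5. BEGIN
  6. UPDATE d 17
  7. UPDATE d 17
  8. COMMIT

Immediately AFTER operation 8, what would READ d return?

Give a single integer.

Answer: 17

Derivation:
Initial committed: {c=20, d=11}
Op 1: BEGIN: in_txn=True, pending={}
Op 2: UPDATE d=20 (pending; pending now {d=20})
Op 3: UPDATE d=11 (pending; pending now {d=11})
Op 4: COMMIT: merged ['d'] into committed; committed now {c=20, d=11}
Op 5: BEGIN: in_txn=True, pending={}
Op 6: UPDATE d=17 (pending; pending now {d=17})
Op 7: UPDATE d=17 (pending; pending now {d=17})
Op 8: COMMIT: merged ['d'] into committed; committed now {c=20, d=17}
After op 8: visible(d) = 17 (pending={}, committed={c=20, d=17})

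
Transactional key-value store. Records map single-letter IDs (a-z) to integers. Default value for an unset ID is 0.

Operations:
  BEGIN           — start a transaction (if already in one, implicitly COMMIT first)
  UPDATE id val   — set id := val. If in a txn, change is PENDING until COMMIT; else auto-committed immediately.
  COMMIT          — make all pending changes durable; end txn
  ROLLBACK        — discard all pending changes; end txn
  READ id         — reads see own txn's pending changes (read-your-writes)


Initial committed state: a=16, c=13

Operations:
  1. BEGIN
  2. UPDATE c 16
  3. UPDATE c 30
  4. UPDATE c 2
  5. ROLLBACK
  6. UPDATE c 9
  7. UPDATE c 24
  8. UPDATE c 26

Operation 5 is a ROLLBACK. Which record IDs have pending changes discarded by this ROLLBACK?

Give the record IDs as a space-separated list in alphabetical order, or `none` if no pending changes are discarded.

Answer: c

Derivation:
Initial committed: {a=16, c=13}
Op 1: BEGIN: in_txn=True, pending={}
Op 2: UPDATE c=16 (pending; pending now {c=16})
Op 3: UPDATE c=30 (pending; pending now {c=30})
Op 4: UPDATE c=2 (pending; pending now {c=2})
Op 5: ROLLBACK: discarded pending ['c']; in_txn=False
Op 6: UPDATE c=9 (auto-commit; committed c=9)
Op 7: UPDATE c=24 (auto-commit; committed c=24)
Op 8: UPDATE c=26 (auto-commit; committed c=26)
ROLLBACK at op 5 discards: ['c']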